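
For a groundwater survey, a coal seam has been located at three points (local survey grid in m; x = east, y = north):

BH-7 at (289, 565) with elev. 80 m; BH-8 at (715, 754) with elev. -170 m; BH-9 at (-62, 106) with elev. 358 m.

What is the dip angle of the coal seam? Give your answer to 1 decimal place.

Two edge vectors: BH-7→BH-8 = (426, 189, -250), BH-7→BH-9 = (-351, -459, 278).
Normal n = (BH-7→BH-8) × (BH-7→BH-9) = (-62208, -30678, -129195).
So ∂z/∂x = −n_x/n_z = −0.48150 and ∂z/∂y = −n_y/n_z = −0.23746.
Gradient magnitude |∇z| = √(a² + b²) = √(0.23185 + 0.05638) = 0.53687.
True dip = arctan(0.53687) = 28.2°, dipping toward ENE (azimuth ≈ 064°).

28.2°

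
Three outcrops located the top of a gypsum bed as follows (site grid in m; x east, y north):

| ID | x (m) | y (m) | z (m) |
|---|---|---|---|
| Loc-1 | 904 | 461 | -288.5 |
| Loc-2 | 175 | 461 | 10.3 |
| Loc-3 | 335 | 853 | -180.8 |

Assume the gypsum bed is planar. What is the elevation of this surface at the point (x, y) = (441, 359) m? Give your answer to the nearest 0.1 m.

Let the plane be z = a·x + b·y + c.
Loc-2−Loc-1: −729a + 0b = 298.8;  Loc-3−Loc-1: −569a + 392b = 107.7.
Solving gives a = −0.40988, b = −0.32020.
Then c = -288.5 − a·904 − b·461 = 229.64.
At (441, 359): z = −180.8 − 115.0 + 229.64 = -66.1 m.

-66.1 m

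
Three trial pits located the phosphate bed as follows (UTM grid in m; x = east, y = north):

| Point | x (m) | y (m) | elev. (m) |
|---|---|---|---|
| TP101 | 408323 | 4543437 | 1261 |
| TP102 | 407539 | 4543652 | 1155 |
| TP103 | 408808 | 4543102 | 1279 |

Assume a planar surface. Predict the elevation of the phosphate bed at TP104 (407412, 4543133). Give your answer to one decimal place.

1007.4 m

Two edge vectors: TP101→TP102 = (-784, 215, -106), TP101→TP103 = (485, -335, 18).
Normal n = (TP101→TP102) × (TP101→TP103) = (-31640, -37298, 158365).
So ∂z/∂x = −n_x/n_z = 0.199791621 and ∂z/∂y = −n_y/n_z = 0.235519212.
Intercept c from TP101: 1261 − 81579.51 − 1070066.70 = −1150385.22.
At (407412, 4543133): z = 81397.5 + 1069995.1 − 1150385.22 = 1007.4 m.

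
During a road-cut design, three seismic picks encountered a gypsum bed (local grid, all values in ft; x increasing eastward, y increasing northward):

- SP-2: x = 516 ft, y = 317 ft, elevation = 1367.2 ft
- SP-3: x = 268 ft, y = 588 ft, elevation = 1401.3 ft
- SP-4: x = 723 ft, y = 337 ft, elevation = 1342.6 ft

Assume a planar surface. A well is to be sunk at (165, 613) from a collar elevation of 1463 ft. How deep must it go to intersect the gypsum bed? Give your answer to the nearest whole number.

Two edge vectors: SP-2→SP-3 = (-248, 271, 34.1), SP-2→SP-4 = (207, 20, -24.6).
Normal n = (SP-2→SP-3) × (SP-2→SP-4) = (-7348.6, 957.9, -61057).
So ∂z/∂x = −n_x/n_z = −0.12036 and ∂z/∂y = −n_y/n_z = 0.01569.
Intercept c from SP-2: 1367.2 + 62.10 − 4.97 = 1424.33.
At (165, 613): z_contact = −19.9 + 9.6 + 1424.33 = 1414.1 ft.
Depth below ground = 1463 − 1414.1 = 49 ft.

49 ft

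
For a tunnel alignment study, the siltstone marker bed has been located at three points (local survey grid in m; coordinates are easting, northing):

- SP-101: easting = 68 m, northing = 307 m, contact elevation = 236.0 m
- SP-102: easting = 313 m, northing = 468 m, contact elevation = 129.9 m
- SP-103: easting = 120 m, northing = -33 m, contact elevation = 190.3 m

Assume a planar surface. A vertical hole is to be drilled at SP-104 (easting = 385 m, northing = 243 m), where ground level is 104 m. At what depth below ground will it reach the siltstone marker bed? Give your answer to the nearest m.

Let the plane be z = a·easting + b·northing + c.
SP-102−SP-101: 245a + 161b = −106.1;  SP-103−SP-101: 52a − 340b = −45.7.
Solving gives a = −0.47377, b = 0.06195.
Then c = 236 − a·68 − b·307 = 249.20.
At (385, 243): z_contact = −182.4 + 15.1 + 249.20 = 81.8 m.
Depth below ground = 104 − 81.8 = 22 m.

22 m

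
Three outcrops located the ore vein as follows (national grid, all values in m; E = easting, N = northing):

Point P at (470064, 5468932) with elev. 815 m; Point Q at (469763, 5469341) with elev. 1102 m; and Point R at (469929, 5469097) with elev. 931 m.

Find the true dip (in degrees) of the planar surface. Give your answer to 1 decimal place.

34.6°

Let the plane be z = a·E + b·N + c.
Point Q−Point P: −301a + 409b = 287;  Point R−Point P: −135a + 165b = 116.
Solving gives a = −0.01604, b = 0.68991.
Gradient magnitude |∇z| = √(a² + b²) = √(0.00026 + 0.47598) = 0.69010.
True dip = arctan(0.69010) = 34.6°, dipping toward S (azimuth ≈ 179°).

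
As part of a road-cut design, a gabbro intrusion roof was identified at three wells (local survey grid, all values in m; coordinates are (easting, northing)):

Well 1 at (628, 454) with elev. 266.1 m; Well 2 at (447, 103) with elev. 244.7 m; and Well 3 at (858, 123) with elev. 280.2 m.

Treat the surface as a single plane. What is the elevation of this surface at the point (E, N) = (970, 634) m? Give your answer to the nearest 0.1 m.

Let the plane be z = a·E + b·N + c.
Well 2−Well 1: −181a − 351b = −21.4;  Well 3−Well 1: 230a − 331b = 14.1.
Solving gives a = 0.08555, b = 0.01685.
Then c = 266.1 − a·628 − b·454 = 204.72.
At (970, 634): z = 83.0 + 10.7 + 204.72 = 298.4 m.

298.4 m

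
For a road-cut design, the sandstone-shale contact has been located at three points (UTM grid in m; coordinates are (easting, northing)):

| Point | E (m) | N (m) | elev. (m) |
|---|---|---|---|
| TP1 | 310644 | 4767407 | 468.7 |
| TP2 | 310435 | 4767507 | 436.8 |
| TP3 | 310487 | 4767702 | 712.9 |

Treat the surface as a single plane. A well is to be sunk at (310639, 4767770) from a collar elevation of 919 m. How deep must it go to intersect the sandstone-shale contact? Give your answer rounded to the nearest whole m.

Two edge vectors: TP1→TP2 = (-209, 100, -31.9), TP1→TP3 = (-157, 295, 244.2).
Normal n = (TP1→TP2) × (TP1→TP3) = (33830.5, 56046.1, -45955).
So ∂z/∂E = −n_x/n_z = 0.73616581 and ∂z/∂N = −n_y/n_z = 1.21958655.
Intercept c from TP1: 468.7 − 228685.49 − 5814265.47 = −6042482.26.
At (310639, 4767770): z_contact = 228681.8 + 5814708.2 − 6042482.26 = 907.7 m.
Depth below ground = 919 − 907.7 = 11 m.

11 m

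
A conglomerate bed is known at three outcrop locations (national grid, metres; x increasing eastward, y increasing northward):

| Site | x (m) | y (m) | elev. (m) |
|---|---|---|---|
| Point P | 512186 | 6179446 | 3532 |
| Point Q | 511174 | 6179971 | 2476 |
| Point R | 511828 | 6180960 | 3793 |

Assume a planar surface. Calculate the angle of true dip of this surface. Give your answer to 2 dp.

Let the plane be z = a·x + b·y + c.
Point Q−Point P: −1012a + 525b = −1056;  Point R−Point P: −358a + 1514b = 261.
Solving gives a = 1.29132, b = 0.47774.
Gradient magnitude |∇z| = √(a² + b²) = √(1.66749 + 0.22823) = 1.37685.
True dip = arctan(1.37685) = 54.01°, dipping toward WSW (azimuth ≈ 250°).

54.01°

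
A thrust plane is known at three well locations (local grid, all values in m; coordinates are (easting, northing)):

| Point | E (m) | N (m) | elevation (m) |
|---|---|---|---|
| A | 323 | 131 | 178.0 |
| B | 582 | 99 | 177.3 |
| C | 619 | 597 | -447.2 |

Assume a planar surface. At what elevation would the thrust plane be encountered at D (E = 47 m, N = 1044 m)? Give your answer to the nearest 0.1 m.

-913.2 m

Two edge vectors: A→B = (259, -32, -0.7), A→C = (296, 466, -625.2).
Normal n = (A→B) × (A→C) = (20332.6, 161719.6, 130166).
So ∂z/∂E = −n_x/n_z = −0.156205 and ∂z/∂N = −n_y/n_z = −1.242410.
Intercept c from A: 178 + 50.45 + 162.76 = 391.21.
At (47, 1044): z = −7.3 − 1297.1 + 391.21 = -913.2 m.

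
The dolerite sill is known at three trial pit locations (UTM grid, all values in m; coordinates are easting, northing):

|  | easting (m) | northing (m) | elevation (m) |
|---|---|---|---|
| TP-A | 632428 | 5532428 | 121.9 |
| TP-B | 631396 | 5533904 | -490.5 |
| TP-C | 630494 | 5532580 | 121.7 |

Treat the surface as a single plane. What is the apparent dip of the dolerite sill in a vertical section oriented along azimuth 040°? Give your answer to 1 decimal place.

Let the plane be z = a·easting + b·northing + c.
TP-B−TP-A: −1032a + 1476b = −612.4;  TP-C−TP-A: −1934a + 152b = −0.2.
Solving gives a = −0.03440, b = −0.43895.
Unit vector along 040° is (sin 40°, cos 40°) = (0.6428, 0.7660).
Slope in that direction = a·(0.6428) + b·(0.7660) = −0.35837.
Apparent dip = arctan|0.35837| = 19.7° (true dip is 23.8°, so apparent ≤ true as expected).

19.7°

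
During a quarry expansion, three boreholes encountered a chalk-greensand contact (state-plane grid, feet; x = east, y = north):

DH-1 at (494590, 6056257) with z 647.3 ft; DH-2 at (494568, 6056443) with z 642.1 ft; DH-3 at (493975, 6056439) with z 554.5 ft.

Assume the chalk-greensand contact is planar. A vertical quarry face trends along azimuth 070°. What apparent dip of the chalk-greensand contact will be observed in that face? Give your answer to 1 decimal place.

Two edge vectors: DH-1→DH-2 = (-22, 186, -5.2), DH-1→DH-3 = (-615, 182, -92.8).
Normal n = (DH-1→DH-2) × (DH-1→DH-3) = (-16314.4, 1156.4, 110386).
So ∂z/∂x = −n_x/n_z = 0.14779 and ∂z/∂y = −n_y/n_z = −0.01048.
Unit vector along 070° is (sin 70°, cos 70°) = (0.9397, 0.3420).
Slope in that direction = a·(0.9397) + b·(0.3420) = 0.13530.
Apparent dip = arctan|0.13530| = 7.7° (true dip is 8.4°, so apparent ≤ true as expected).

7.7°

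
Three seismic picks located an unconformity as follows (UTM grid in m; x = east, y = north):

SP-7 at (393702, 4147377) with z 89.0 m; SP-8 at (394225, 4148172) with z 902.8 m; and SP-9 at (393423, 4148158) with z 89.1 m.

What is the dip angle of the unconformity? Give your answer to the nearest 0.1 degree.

47.0°

Two edge vectors: SP-7→SP-8 = (523, 795, 813.8), SP-7→SP-9 = (-279, 781, 0.1).
Normal n = (SP-7→SP-8) × (SP-7→SP-9) = (-635498.3, -227102.5, 630268).
So ∂z/∂x = −n_x/n_z = 1.00830 and ∂z/∂y = −n_y/n_z = 0.36033.
Gradient magnitude |∇z| = √(a² + b²) = √(1.01667 + 0.12984) = 1.07075.
True dip = arctan(1.07075) = 47.0°, dipping toward WSW (azimuth ≈ 250°).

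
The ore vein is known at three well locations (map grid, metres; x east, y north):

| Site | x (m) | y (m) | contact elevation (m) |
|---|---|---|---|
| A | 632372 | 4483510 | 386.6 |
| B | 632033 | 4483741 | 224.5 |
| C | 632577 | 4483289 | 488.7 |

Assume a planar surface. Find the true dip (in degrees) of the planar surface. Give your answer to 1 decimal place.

Let the plane be z = a·x + b·y + c.
B−A: −339a + 231b = −162.1;  C−A: 205a − 221b = 102.1.
Solving gives a = 0.44402, b = −0.05012.
Gradient magnitude |∇z| = √(a² + b²) = √(0.19715 + 0.00251) = 0.44684.
True dip = arctan(0.44684) = 24.1°, dipping toward W (azimuth ≈ 276°).

24.1°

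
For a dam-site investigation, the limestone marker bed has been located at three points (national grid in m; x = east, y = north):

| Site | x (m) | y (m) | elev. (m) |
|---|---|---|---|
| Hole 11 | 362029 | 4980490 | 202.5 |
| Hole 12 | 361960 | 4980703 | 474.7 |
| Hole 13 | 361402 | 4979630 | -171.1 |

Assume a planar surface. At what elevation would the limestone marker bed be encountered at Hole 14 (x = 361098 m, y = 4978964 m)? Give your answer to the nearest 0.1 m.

-605.9 m

Two edge vectors: Hole 11→Hole 12 = (-69, 213, 272.2), Hole 11→Hole 13 = (-627, -860, -373.6).
Normal n = (Hole 11→Hole 12) × (Hole 11→Hole 13) = (154515.2, -196447.8, 192891).
So ∂z/∂x = −n_x/n_z = −0.801049297 and ∂z/∂y = −n_y/n_z = 1.018439430.
Intercept c from Hole 11: 202.5 + 290003.08 − 5072327.39 = −4782121.82.
At (361098, 4978964): z = −289257.3 + 5070773.3 − 4782121.82 = -605.9 m.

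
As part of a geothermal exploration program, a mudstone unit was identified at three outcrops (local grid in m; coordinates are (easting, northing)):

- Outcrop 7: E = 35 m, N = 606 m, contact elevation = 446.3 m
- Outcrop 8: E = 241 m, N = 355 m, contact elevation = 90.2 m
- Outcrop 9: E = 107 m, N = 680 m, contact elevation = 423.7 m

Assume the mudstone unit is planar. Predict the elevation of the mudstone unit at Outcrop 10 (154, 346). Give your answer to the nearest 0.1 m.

Two edge vectors: Outcrop 7→Outcrop 8 = (206, -251, -356.1), Outcrop 7→Outcrop 9 = (72, 74, -22.6).
Normal n = (Outcrop 7→Outcrop 8) × (Outcrop 7→Outcrop 9) = (32024, -20983.6, 33316).
So ∂z/∂E = −n_x/n_z = −0.96122 and ∂z/∂N = −n_y/n_z = 0.62984.
Intercept c from Outcrop 7: 446.3 + 33.64 − 381.68 = 98.26.
At (154, 346): z = −148.0 + 217.9 + 98.26 = 168.2 m.

168.2 m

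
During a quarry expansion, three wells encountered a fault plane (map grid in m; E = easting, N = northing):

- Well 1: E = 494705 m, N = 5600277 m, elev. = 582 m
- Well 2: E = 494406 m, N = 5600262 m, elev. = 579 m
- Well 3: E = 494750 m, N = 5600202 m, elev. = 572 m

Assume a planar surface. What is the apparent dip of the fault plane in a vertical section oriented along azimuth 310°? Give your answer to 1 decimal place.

Two edge vectors: Well 1→Well 2 = (-299, -15, -3), Well 1→Well 3 = (45, -75, -10).
Normal n = (Well 1→Well 2) × (Well 1→Well 3) = (-75, -3125, 23100).
So ∂z/∂E = −n_x/n_z = 0.00325 and ∂z/∂N = −n_y/n_z = 0.13528.
Unit vector along 310° is (sin 310°, cos 310°) = (-0.7660, 0.6428).
Slope in that direction = a·(-0.7660) + b·(0.6428) = 0.08447.
Apparent dip = arctan|0.08447| = 4.8° (true dip is 7.7°, so apparent ≤ true as expected).

4.8°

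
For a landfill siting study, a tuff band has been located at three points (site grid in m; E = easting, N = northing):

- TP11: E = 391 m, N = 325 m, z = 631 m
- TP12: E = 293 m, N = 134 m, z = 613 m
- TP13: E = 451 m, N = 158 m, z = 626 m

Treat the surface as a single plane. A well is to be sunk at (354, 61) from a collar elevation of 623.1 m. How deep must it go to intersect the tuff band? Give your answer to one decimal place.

Let the plane be z = a·E + b·N + c.
TP12−TP11: −98a − 191b = −18;  TP13−TP11: 60a − 167b = −5.
Solving gives a = 0.07371, b = 0.05642.
Then c = 631 − a·391 − b·325 = 583.84.
At (354, 61): z_contact = 26.09 + 3.44 + 583.84 = 613.38 m.
Depth below ground = 623.1 − 613.38 = 9.7 m.

9.7 m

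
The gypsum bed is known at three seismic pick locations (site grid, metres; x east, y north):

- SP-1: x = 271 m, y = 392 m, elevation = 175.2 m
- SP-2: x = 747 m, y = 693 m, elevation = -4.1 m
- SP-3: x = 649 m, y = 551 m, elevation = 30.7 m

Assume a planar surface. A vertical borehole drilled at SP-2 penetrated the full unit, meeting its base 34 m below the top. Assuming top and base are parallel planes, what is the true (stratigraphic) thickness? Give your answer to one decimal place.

31.6 m

Let the plane be z = a·x + b·y + c.
SP-2−SP-1: 476a + 301b = −179.3;  SP-3−SP-1: 378a + 159b = −144.5.
Solving gives a = −0.39339, b = 0.02642.
|∇z| = √(a²+b²) = 0.39428, so dip δ = arctan(0.39428) = 21.52°.
True thickness = vertical thickness × cos δ = 34 × cos 21.52° = 31.6 m.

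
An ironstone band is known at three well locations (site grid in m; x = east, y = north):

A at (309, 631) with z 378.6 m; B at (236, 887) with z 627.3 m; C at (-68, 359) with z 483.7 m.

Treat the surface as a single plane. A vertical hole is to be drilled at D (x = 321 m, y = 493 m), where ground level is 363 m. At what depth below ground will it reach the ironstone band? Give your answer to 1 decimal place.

96.2 m

Let the plane be z = a·x + b·y + c.
B−A: −73a + 256b = 248.7;  C−A: −377a − 272b = 105.1.
Solving gives a = −0.81253, b = 0.73979.
Then c = 378.6 − a·309 − b·631 = 162.86.
At (321, 493): z_contact = −260.82 + 364.72 + 162.86 = 266.76 m.
Depth below ground = 363 − 266.76 = 96.2 m.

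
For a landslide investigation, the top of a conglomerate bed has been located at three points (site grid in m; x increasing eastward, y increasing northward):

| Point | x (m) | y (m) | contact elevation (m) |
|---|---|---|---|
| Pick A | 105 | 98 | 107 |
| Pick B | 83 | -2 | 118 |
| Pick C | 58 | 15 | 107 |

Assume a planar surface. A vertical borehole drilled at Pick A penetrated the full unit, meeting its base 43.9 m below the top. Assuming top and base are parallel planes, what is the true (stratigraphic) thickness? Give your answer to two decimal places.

Let the plane be z = a·x + b·y + c.
Pick B−Pick A: −22a − 100b = 11;  Pick C−Pick A: −47a − 83b = 0.
Solving gives a = 0.31768, b = −0.17989.
|∇z| = √(a²+b²) = 0.36507, so dip δ = arctan(0.36507) = 20.06°.
True thickness = vertical thickness × cos δ = 43.9 × cos 20.06° = 41.24 m.

41.24 m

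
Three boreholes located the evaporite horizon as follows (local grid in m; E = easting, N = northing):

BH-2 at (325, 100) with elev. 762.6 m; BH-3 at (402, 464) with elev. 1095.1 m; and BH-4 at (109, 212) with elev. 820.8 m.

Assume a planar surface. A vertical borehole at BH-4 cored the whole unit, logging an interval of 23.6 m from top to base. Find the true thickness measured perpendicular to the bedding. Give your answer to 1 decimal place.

Two edge vectors: BH-2→BH-3 = (77, 364, 332.5), BH-2→BH-4 = (-216, 112, 58.2).
Normal n = (BH-2→BH-3) × (BH-2→BH-4) = (-16055.2, -76301.4, 87248).
So ∂z/∂E = −n_x/n_z = 0.18402 and ∂z/∂N = −n_y/n_z = 0.87453.
|∇z| = √(a²+b²) = 0.89369, so dip δ = arctan(0.89369) = 41.79°.
True thickness = vertical thickness × cos δ = 23.6 × cos 41.79° = 17.6 m.

17.6 m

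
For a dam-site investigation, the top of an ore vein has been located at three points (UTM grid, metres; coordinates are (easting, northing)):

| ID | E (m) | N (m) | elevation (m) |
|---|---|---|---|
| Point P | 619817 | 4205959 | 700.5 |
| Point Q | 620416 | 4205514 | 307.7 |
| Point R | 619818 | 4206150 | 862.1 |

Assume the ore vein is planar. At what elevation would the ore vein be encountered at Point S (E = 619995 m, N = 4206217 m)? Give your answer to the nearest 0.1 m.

914.0 m

Two edge vectors: Point P→Point Q = (599, -445, -392.8), Point P→Point R = (1, 191, 161.6).
Normal n = (Point P→Point Q) × (Point P→Point R) = (3112.8, -97191.2, 114854).
So ∂z/∂E = −n_x/n_z = −0.027102234 and ∂z/∂N = −n_y/n_z = 0.846215195.
Intercept c from Point P: 700.5 + 16798.43 − 3559146.42 = −3541647.49.
At (619995, 4206217): z = −16803.2 + 3559364.7 − 3541647.49 = 914.0 m.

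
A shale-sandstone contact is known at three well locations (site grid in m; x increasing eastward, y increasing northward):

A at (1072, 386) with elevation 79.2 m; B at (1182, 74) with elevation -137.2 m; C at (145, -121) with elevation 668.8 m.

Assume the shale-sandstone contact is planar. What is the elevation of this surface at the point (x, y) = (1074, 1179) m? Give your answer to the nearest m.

Let the plane be z = a·x + b·y + c.
B−A: 110a − 312b = −216.4;  C−A: −927a − 507b = 589.6.
Solving gives a = −0.85123, b = 0.39348.
Then c = 79.2 − a·1072 − b·386 = 839.84.
At (1074, 1179): z = −914.2 + 463.9 + 839.84 = 389.5 m.

390 m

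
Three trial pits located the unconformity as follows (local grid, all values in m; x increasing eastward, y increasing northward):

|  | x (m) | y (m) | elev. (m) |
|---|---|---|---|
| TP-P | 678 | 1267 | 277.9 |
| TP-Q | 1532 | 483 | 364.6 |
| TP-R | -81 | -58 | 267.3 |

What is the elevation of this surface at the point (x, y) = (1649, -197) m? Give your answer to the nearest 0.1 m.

395.3 m

Two edge vectors: TP-P→TP-Q = (854, -784, 86.7), TP-P→TP-R = (-759, -1325, -10.6).
Normal n = (TP-P→TP-Q) × (TP-P→TP-R) = (123187.9, -56752.9, -1726606).
So ∂z/∂x = −n_x/n_z = 0.071347 and ∂z/∂y = −n_y/n_z = −0.032870.
Intercept c from TP-P: 277.9 − 48.37 + 41.65 = 271.17.
At (1649, -197): z = 117.7 + 6.5 + 271.17 = 395.3 m.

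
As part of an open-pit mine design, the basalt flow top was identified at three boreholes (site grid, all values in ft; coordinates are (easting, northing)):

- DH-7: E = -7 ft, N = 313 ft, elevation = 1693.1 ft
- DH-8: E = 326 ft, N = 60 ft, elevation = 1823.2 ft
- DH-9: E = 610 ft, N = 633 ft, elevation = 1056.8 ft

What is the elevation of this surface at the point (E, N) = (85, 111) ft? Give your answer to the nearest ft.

1876 ft

Two edge vectors: DH-7→DH-8 = (333, -253, 130.1), DH-7→DH-9 = (617, 320, -636.3).
Normal n = (DH-7→DH-8) × (DH-7→DH-9) = (119351.9, 292159.6, 262661).
So ∂z/∂E = −n_x/n_z = −0.45440 and ∂z/∂N = −n_y/n_z = −1.11231.
Intercept c from DH-7: 1693.1 − 3.18 + 348.15 = 2038.07.
At (85, 111): z = −38.6 − 123.5 + 2038.07 = 1876.0 ft.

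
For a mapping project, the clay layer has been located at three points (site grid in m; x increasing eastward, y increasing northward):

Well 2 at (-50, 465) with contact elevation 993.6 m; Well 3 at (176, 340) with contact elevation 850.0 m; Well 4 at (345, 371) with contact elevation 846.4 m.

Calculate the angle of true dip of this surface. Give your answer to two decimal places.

Let the plane be z = a·x + b·y + c.
Well 3−Well 2: 226a − 125b = −143.6;  Well 4−Well 2: 395a − 94b = −147.2.
Solving gives a = −0.17424, b = 0.83377.
Gradient magnitude |∇z| = √(a² + b²) = √(0.03036 + 0.69517) = 0.85178.
True dip = arctan(0.85178) = 40.42°, dipping toward SSE (azimuth ≈ 168°).

40.42°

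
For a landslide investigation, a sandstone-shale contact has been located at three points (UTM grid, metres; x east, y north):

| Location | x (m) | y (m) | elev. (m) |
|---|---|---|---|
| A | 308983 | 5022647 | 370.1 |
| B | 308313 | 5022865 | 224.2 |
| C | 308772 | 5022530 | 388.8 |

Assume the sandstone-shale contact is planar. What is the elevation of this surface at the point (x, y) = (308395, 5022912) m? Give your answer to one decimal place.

216.4 m

Let the plane be z = a·x + b·y + c.
B−A: −670a + 218b = −145.9;  C−A: −211a − 117b = 18.7.
Solving gives a = 0.104461041, b = −0.348216066.
Then c = 370.1 − a·308983 − b·5022647 = 1717059.79.
At (308395, 5022912): z = 32215.3 − 1749058.7 + 1717059.79 = 216.4 m.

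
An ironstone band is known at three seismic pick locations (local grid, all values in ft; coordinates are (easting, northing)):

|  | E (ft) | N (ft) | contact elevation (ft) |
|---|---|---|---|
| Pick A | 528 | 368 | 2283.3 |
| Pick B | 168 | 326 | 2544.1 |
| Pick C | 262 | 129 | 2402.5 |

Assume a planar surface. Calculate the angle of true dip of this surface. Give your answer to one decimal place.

40.1°

Let the plane be z = a·E + b·N + c.
Pick B−Pick A: −360a − 42b = 260.8;  Pick C−Pick A: −266a − 239b = 119.2.
Solving gives a = −0.76568, b = 0.35343.
Gradient magnitude |∇z| = √(a² + b²) = √(0.58626 + 0.12491) = 0.84331.
True dip = arctan(0.84331) = 40.1°, dipping toward ESE (azimuth ≈ 115°).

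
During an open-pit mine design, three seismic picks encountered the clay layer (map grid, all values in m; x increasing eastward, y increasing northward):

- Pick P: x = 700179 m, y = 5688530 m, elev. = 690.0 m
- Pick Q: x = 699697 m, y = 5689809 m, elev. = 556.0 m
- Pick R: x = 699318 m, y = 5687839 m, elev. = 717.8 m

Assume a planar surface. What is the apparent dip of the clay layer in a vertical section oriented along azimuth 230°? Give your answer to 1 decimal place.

Two edge vectors: Pick P→Pick Q = (-482, 1279, -134), Pick P→Pick R = (-861, -691, 27.8).
Normal n = (Pick P→Pick Q) × (Pick P→Pick R) = (-57037.8, 128773.6, 1434281).
So ∂z/∂x = −n_x/n_z = 0.03977 and ∂z/∂y = −n_y/n_z = −0.08978.
Unit vector along 230° is (sin 230°, cos 230°) = (-0.7660, -0.6428).
Slope in that direction = a·(-0.7660) + b·(-0.6428) = 0.02725.
Apparent dip = arctan|0.02725| = 1.6° (true dip is 5.6°, so apparent ≤ true as expected).

1.6°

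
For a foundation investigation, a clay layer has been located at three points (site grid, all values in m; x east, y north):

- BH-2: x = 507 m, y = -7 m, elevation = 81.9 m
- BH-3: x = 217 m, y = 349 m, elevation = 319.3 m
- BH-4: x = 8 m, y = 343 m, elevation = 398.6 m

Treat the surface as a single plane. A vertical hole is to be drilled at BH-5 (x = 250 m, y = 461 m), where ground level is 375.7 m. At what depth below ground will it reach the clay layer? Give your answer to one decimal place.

Two edge vectors: BH-2→BH-3 = (-290, 356, 237.4), BH-2→BH-4 = (-499, 350, 316.7).
Normal n = (BH-2→BH-3) × (BH-2→BH-4) = (29655.2, -26619.6, 76144).
So ∂z/∂x = −n_x/n_z = −0.38946 and ∂z/∂y = −n_y/n_z = 0.34960.
Intercept c from BH-2: 81.9 + 197.46 + 2.45 = 281.80.
At (250, 461): z_contact = −97.37 + 161.16 + 281.80 = 345.60 m.
Depth below ground = 375.7 − 345.60 = 30.1 m.

30.1 m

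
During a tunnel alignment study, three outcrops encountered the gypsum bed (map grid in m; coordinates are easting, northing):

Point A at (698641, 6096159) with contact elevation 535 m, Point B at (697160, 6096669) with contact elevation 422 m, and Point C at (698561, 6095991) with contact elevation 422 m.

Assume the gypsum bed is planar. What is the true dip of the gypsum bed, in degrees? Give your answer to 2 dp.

31.27°

Let the plane be z = a·easting + b·northing + c.
Point B−Point A: −1481a + 510b = −113;  Point C−Point A: −80a − 168b = −113.
Solving gives a = 0.26454, b = 0.54665.
Gradient magnitude |∇z| = √(a² + b²) = √(0.06998 + 0.29882) = 0.60729.
True dip = arctan(0.60729) = 31.27°, dipping toward SSW (azimuth ≈ 206°).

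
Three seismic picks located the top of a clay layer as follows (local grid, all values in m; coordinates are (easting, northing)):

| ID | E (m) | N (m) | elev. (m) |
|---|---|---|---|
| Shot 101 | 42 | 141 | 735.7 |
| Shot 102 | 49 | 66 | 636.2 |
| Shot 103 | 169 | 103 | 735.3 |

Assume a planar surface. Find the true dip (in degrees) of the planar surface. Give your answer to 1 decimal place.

Two edge vectors: Shot 101→Shot 102 = (7, -75, -99.5), Shot 101→Shot 103 = (127, -38, -0.4).
Normal n = (Shot 101→Shot 102) × (Shot 101→Shot 103) = (-3751, -12633.7, 9259).
So ∂z/∂E = −n_x/n_z = 0.40512 and ∂z/∂N = −n_y/n_z = 1.36448.
Gradient magnitude |∇z| = √(a² + b²) = √(0.16412 + 1.86180) = 1.42335.
True dip = arctan(1.42335) = 54.9°, dipping toward SSW (azimuth ≈ 197°).

54.9°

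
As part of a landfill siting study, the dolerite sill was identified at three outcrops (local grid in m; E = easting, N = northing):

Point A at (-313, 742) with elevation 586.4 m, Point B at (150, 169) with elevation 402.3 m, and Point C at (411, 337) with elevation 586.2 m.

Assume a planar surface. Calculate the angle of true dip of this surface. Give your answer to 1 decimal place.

33.9°

Let the plane be z = a·E + b·N + c.
Point B−Point A: 463a − 573b = −184.1;  Point C−Point A: 724a − 405b = −0.2.
Solving gives a = 0.32747, b = 0.58590.
Gradient magnitude |∇z| = √(a² + b²) = √(0.10724 + 0.34327) = 0.67120.
True dip = arctan(0.67120) = 33.9°, dipping toward SSW (azimuth ≈ 209°).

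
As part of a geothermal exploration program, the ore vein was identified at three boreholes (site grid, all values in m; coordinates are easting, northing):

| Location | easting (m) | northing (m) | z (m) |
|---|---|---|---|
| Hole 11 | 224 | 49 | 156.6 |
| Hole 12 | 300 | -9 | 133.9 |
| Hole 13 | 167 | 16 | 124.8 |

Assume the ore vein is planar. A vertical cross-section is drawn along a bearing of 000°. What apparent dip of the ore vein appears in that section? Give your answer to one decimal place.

32.5°

Let the plane be z = a·easting + b·northing + c.
Hole 12−Hole 11: 76a − 58b = −22.7;  Hole 13−Hole 11: −57a − 33b = −31.8.
Solving gives a = 0.18839, b = 0.63824.
Unit vector along 000° is (sin 0°, cos 0°) = (0.0000, 1.0000).
Slope in that direction = a·(0.0000) + b·(1.0000) = 0.63824.
Apparent dip = arctan|0.63824| = 32.5° (true dip is 33.6°, so apparent ≤ true as expected).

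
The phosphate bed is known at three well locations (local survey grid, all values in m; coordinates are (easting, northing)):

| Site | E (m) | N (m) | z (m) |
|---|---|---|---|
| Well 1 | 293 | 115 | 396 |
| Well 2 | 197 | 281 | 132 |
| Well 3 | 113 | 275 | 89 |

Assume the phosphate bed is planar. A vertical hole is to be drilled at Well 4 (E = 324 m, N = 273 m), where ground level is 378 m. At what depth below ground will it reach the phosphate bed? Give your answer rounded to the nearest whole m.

Let the plane be z = a·E + b·N + c.
Well 2−Well 1: −96a + 166b = −264;  Well 3−Well 1: −180a + 160b = −307.
Solving gives a = 0.60069, b = −1.24298.
Then c = 396 − a·293 − b·115 = 362.94.
At (324, 273): z_contact = 194.6 − 339.3 + 362.94 = 218.2 m.
Depth below ground = 378 − 218.2 = 160 m.

160 m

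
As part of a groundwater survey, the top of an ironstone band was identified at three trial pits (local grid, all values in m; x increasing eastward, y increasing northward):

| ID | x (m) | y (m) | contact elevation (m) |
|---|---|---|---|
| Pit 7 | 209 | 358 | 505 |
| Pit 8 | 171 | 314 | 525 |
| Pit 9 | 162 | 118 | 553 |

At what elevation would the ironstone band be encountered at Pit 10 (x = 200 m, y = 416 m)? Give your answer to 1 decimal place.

501.2 m

Let the plane be z = a·x + b·y + c.
Pit 8−Pit 7: −38a − 44b = 20;  Pit 9−Pit 7: −47a − 240b = 48.
Solving gives a = −0.38117, b = −0.12535.
Then c = 505 − a·209 − b·358 = 629.54.
At (200, 416): z = −76.2 − 52.1 + 629.54 = 501.2 m.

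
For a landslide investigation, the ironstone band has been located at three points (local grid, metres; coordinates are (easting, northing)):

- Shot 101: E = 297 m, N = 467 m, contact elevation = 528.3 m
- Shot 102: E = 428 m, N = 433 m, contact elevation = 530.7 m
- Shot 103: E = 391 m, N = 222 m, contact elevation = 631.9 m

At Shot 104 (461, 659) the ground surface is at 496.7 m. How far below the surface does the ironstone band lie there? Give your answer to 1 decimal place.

73.7 m

Let the plane be z = a·E + b·N + c.
Shot 102−Shot 101: 131a − 34b = 2.4;  Shot 103−Shot 101: 94a − 245b = 103.6.
Solving gives a = −0.10154, b = −0.46182.
Then c = 528.3 − a·297 − b·467 = 774.13.
At (461, 659): z_contact = −46.81 − 304.34 + 774.13 = 422.98 m.
Depth below ground = 496.7 − 422.98 = 73.7 m.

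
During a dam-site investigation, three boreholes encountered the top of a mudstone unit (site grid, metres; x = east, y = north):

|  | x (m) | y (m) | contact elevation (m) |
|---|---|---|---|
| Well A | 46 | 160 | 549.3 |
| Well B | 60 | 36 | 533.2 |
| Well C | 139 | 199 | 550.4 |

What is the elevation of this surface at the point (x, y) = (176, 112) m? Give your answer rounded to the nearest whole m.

538 m

Two edge vectors: Well A→Well B = (14, -124, -16.1), Well A→Well C = (93, 39, 1.1).
Normal n = (Well A→Well B) × (Well A→Well C) = (491.5, -1512.7, 12078).
So ∂z/∂x = −n_x/n_z = −0.04069 and ∂z/∂y = −n_y/n_z = 0.12524.
Intercept c from Well A: 549.3 + 1.87 − 20.04 = 531.13.
At (176, 112): z = −7.2 + 14.0 + 531.13 = 538.0 m.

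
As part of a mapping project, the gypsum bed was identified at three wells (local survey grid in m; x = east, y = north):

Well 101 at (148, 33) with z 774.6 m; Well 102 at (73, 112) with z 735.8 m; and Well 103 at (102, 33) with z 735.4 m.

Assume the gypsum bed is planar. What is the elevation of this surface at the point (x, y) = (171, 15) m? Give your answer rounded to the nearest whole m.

788 m

Two edge vectors: Well 101→Well 102 = (-75, 79, -38.8), Well 101→Well 103 = (-46, 0, -39.2).
Normal n = (Well 101→Well 102) × (Well 101→Well 103) = (-3096.8, -1155.2, 3634).
So ∂z/∂x = −n_x/n_z = 0.85217 and ∂z/∂y = −n_y/n_z = 0.31789.
Intercept c from Well 101: 774.6 − 126.12 − 10.49 = 637.99.
At (171, 15): z = 145.7 + 4.8 + 637.99 = 788.5 m.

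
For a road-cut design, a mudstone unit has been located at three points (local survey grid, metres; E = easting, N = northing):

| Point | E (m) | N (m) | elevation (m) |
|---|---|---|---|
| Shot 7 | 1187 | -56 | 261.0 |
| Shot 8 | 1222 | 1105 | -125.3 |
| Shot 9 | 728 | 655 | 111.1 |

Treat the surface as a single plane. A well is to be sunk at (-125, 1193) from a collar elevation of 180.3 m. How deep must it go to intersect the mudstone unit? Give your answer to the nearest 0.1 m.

91.4 m

Let the plane be z = a·E + b·N + c.
Shot 8−Shot 7: 35a + 1161b = −386.3;  Shot 9−Shot 7: −459a + 711b = −149.9.
Solving gives a = −0.180402, b = −0.327292.
Then c = 261 − a·1187 − b·-56 = 456.81.
At (-125, 1193): z_contact = 22.55 − 390.46 + 456.81 = 88.90 m.
Depth below ground = 180.3 − 88.90 = 91.4 m.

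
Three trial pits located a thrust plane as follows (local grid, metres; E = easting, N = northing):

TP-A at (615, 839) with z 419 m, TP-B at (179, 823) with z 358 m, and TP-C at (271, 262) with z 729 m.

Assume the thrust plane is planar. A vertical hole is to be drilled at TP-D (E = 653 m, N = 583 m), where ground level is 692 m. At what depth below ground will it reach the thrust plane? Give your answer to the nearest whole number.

104 m

Two edge vectors: TP-A→TP-B = (-436, -16, -61), TP-A→TP-C = (-344, -577, 310).
Normal n = (TP-A→TP-B) × (TP-A→TP-C) = (-40157, 156144, 246068).
So ∂z/∂E = −n_x/n_z = 0.16319 and ∂z/∂N = −n_y/n_z = −0.63456.
Intercept c from TP-A: 419 − 100.36 + 532.39 = 851.03.
At (653, 583): z_contact = 106.6 − 369.9 + 851.03 = 587.6 m.
Depth below ground = 692 − 587.6 = 104 m.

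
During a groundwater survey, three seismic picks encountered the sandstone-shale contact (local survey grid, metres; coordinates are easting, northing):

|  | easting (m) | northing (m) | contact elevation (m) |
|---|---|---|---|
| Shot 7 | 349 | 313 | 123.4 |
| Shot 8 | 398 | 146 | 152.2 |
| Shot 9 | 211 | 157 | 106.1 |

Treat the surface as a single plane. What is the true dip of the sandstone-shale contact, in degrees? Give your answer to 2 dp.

Two edge vectors: Shot 7→Shot 8 = (49, -167, 28.8), Shot 7→Shot 9 = (-138, -156, -17.3).
Normal n = (Shot 7→Shot 8) × (Shot 7→Shot 9) = (7381.9, -3126.7, -30690).
So ∂z/∂easting = −n_x/n_z = 0.24053 and ∂z/∂northing = −n_y/n_z = −0.10188.
Gradient magnitude |∇z| = √(a² + b²) = √(0.05786 + 0.01038) = 0.26122.
True dip = arctan(0.26122) = 14.64°, dipping toward WNW (azimuth ≈ 293°).

14.64°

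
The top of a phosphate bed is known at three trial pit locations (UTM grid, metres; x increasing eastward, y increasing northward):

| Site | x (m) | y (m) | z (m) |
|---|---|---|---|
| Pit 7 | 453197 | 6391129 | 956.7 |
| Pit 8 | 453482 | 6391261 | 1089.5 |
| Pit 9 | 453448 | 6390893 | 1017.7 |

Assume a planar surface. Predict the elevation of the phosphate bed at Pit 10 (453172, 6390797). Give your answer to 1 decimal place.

894.2 m

Two edge vectors: Pit 7→Pit 8 = (285, 132, 132.8), Pit 7→Pit 9 = (251, -236, 61).
Normal n = (Pit 7→Pit 8) × (Pit 7→Pit 9) = (39392.8, 15947.8, -100392).
So ∂z/∂x = −n_x/n_z = 0.392389832 and ∂z/∂y = −n_y/n_z = 0.158855287.
Intercept c from Pit 7: 956.7 − 177829.89 − 1015264.63 = −1192137.83.
At (453172, 6390797): z = 177820.1 + 1015211.9 − 1192137.83 = 894.2 m.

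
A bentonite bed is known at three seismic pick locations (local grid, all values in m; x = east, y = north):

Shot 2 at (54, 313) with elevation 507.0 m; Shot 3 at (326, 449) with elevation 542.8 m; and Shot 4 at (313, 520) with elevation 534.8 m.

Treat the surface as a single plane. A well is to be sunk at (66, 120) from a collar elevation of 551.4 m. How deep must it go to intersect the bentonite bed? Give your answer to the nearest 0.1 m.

Let the plane be z = a·x + b·y + c.
Shot 3−Shot 2: 272a + 136b = 35.8;  Shot 4−Shot 2: 259a + 207b = 27.8.
Solving gives a = 0.17219, b = −0.08115.
Then c = 507 − a·54 − b·313 = 523.10.
At (66, 120): z_contact = 11.36 − 9.74 + 523.10 = 524.73 m.
Depth below ground = 551.4 − 524.73 = 26.7 m.

26.7 m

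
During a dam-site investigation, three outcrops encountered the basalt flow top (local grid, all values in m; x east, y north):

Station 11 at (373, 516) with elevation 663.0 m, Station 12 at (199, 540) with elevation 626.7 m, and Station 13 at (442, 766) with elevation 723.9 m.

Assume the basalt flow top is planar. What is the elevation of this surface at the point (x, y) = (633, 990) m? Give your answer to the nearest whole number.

Two edge vectors: Station 11→Station 12 = (-174, 24, -36.3), Station 11→Station 13 = (69, 250, 60.9).
Normal n = (Station 11→Station 12) × (Station 11→Station 13) = (10536.6, 8091.9, -45156).
So ∂z/∂x = −n_x/n_z = 0.23334 and ∂z/∂y = −n_y/n_z = 0.17920.
Intercept c from Station 11: 663 − 87.03 − 92.47 = 483.50.
At (633, 990): z = 147.7 + 177.4 + 483.50 = 808.6 m.

809 m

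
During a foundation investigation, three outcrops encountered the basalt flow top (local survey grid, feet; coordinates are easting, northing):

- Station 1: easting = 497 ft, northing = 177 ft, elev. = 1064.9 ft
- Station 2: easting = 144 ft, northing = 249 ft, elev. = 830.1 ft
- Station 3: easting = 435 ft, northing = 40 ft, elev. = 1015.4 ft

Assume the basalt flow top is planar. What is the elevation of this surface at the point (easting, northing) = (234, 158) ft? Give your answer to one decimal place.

Let the plane be z = a·easting + b·northing + c.
Station 2−Station 1: −353a + 72b = −234.8;  Station 3−Station 1: −62a − 137b = −49.5.
Solving gives a = 0.67641, b = 0.05520.
Then c = 1064.9 − a·497 − b·177 = 718.95.
At (234, 158): z = 158.3 + 8.7 + 718.95 = 886.0 ft.

886.0 ft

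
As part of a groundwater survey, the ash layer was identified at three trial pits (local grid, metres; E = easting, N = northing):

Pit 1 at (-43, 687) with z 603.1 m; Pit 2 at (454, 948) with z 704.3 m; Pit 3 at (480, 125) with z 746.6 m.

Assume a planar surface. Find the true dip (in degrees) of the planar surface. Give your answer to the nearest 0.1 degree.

13.0°

Two edge vectors: Pit 1→Pit 2 = (497, 261, 101.2), Pit 1→Pit 3 = (523, -562, 143.5).
Normal n = (Pit 1→Pit 2) × (Pit 1→Pit 3) = (94327.9, -18391.9, -415817).
So ∂z/∂E = −n_x/n_z = 0.22685 and ∂z/∂N = −n_y/n_z = −0.04423.
Gradient magnitude |∇z| = √(a² + b²) = √(0.05146 + 0.00196) = 0.23112.
True dip = arctan(0.23112) = 13.0°, dipping toward W (azimuth ≈ 281°).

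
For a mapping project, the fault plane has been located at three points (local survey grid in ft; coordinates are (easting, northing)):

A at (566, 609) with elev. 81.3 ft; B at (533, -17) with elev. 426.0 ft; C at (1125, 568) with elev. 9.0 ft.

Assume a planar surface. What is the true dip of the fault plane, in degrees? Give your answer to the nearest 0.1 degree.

Two edge vectors: A→B = (-33, -626, 344.7), A→C = (559, -41, -72.3).
Normal n = (A→B) × (A→C) = (59392.5, 190301.4, 351287).
So ∂z/∂E = −n_x/n_z = −0.16907 and ∂z/∂N = −n_y/n_z = −0.54173.
Gradient magnitude |∇z| = √(a² + b²) = √(0.02859 + 0.29347) = 0.56750.
True dip = arctan(0.56750) = 29.6°, dipping toward NNE (azimuth ≈ 017°).

29.6°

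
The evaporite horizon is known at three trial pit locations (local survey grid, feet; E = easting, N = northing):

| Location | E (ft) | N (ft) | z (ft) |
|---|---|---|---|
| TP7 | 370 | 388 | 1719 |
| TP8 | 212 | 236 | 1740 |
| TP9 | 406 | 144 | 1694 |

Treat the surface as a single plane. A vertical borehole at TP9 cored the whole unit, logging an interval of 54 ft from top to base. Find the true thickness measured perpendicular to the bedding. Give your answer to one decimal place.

52.8 ft

Let the plane be z = a·E + b·N + c.
TP8−TP7: −158a − 152b = 21;  TP9−TP7: 36a − 244b = −25.
Solving gives a = −0.20271, b = 0.07255.
|∇z| = √(a²+b²) = 0.21530, so dip δ = arctan(0.21530) = 12.15°.
True thickness = vertical thickness × cos δ = 54 × cos 12.15° = 52.8 ft.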